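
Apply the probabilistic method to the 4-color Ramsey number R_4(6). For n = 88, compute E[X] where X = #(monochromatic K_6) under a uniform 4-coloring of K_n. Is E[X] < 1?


E[X] = C(88, 6) · 4^{1 − 15} = 541931236 · 4^{−14} = 541931236/268435456.
As a reduced fraction: E[X] = 135482809/67108864 ≈ 2.0188512.
Is E[X] < 1? NO.
Since E[X] ≥ 1, the first-moment bound is inconclusive at n = 88; it does NOT by itself certify R_4(6) > 88.

E[X] = 135482809/67108864 ≈ 2.0188512; E[X] ≥ 1; first-moment method inconclusive here.


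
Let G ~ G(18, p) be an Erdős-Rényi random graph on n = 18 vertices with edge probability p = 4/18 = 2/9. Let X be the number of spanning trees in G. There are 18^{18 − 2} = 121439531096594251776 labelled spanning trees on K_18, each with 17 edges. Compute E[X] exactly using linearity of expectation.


K_18 has 18^{18 − 2} = 121439531096594251776 labelled spanning trees.
For each such spanning tree H, let X_H = 1 if all 17 edges of H are present in G. Then P[X_H = 1] = p^{17} = (2/9)^{17} = 131072/16677181699666569.
By linearity: E[X] = Σ_H E[X_H] = 121439531096594251776 · p^{17} = 121439531096594251776 · 131072/16677181699666569 = 8589934592/9.
Numerically: E[X] ≈ 9.54e+08.

E[X] = 121439531096594251776 · (2/9)^{17} = 8589934592/9 ≈ 9.54e+08.


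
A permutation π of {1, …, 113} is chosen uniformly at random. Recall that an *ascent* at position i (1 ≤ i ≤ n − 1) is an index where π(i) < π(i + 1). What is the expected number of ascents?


Write X = Σ X_I over i = 1, …, 112, with X_I the indicator of one ascent.
There are 112 indicators.
For each fixed i, the pair (π(i), π(i+1)) is a uniformly random ordered pair of distinct values from {1, …, 113}; by symmetry P[π(i) < π(i+1)] = 1/2.
By linearity: E[X] = 112 · (1/2) = (113 − 1) · (1/2) = 56 ≈ 56.000000.

E[X] = 56 = 56.000000.


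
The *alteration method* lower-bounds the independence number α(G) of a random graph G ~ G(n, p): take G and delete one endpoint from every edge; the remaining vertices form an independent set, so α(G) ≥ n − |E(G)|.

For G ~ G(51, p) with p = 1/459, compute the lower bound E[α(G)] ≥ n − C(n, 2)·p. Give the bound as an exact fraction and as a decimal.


E[|E(G)|] = C(51, 2)·p = 1275 · (1/459) = 25/9.
E[α(G)] ≥ n − E[|E(G)|] = 51 − 25/9 = 434/9.
Numerically: ≈ 48.222222.
(This is only a lower bound; the true E[α(G)] may be larger.)

E[α(G)] ≥ 434/9 ≈ 48.222222.


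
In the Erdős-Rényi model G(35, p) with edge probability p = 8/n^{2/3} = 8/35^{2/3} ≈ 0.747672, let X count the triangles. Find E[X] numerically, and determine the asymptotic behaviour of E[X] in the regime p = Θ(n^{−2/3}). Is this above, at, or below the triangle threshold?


Number of potential triangles: C(35, 3) = 6545.
Each occurs with probability p³ ≈ (0.747672)³ ≈ 4.17959184e-01.
By linearity: E[X] = C(35, 3)·p³ ≈ 6545 · 4.17959184e-01 ≈ 2735.542857.
Since α = 2/3 < 1, p = c/n^{2/3} ≫ 1/n is above the triangle threshold p ~ 1/n. Asymptotically E[X] ~ (c³/6)·n^{3(1−α)} = (8³/6)·n^{1} → ∞; triangles are abundant w.h.p.

E[X] ≈ 2735.542857; in regime p = Θ(1/n^{2/3}) E[X] diverges (above the triangle threshold p ~ 1/n).


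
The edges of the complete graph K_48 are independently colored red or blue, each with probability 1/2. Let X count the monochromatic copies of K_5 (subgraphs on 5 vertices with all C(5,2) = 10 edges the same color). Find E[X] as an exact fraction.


Let X = Σ_S X_S over the C(48, 5) = 1712304 subsets S of size 5, where X_S = 1 if the K_5 on S is monochromatic.
For a fixed S, the K_5 on S has C(5, 2) = 10 edges. P[all 10 edges red] = (1/2)^10, and likewise for blue, so P[monochromatic] = 2·(1/2)^10 = 2^{1 − 10} = 1/512.
By linearity of expectation: E[X] = C(48, 5) · 2^{1 − 10} = 1712304 · 1/512 = 107019/32.
Numerically: E[X] ≈ 3344.343750.

E[X] = C(48,5)·2^(1−C(5,2)) = 107019/32 ≈ 3344.343750.


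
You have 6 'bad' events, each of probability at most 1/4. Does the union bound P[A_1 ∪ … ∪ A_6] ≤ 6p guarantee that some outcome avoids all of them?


Union bound: P[∪_{i=1}^{6} A_i] ≤ Σ_i P[A_i] ≤ 6·p = 6·(1/4) = 3/2.
Numerically: 3/2 ≈ 1.500.
Is 3/2 < 1? NO.
Since the bound 3/2 is ≥ 1, the union bound is uninformative here; it does NOT by itself certify existence.

6·p = 3/2 ≈ 1.500; existence NOT certified by the union bound.


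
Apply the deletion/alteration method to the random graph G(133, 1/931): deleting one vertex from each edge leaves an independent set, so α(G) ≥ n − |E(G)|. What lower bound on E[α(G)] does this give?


E[|E(G)|] = C(133, 2)·p = 8778 · (1/931) = 66/7.
E[α(G)] ≥ n − E[|E(G)|] = 133 − 66/7 = 865/7.
Numerically: ≈ 123.571.
(This is only a lower bound; the true E[α(G)] may be larger.)

E[α(G)] ≥ 865/7 ≈ 123.571.


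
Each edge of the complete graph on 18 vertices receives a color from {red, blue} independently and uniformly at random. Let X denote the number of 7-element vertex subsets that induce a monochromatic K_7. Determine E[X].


Let X = Σ_S X_S over the C(18, 7) = 31824 subsets S of size 7, where X_S = 1 if the K_7 on S is monochromatic.
For a fixed S, the K_7 on S has C(7, 2) = 21 edges. P[all 21 edges red] = (1/2)^21, and likewise for blue, so P[monochromatic] = 2·(1/2)^21 = 2^{1 − 21} = 1/1048576.
By linearity: E[X] = C(18, 7) · 2^{1 − 21} = 31824 · 1/1048576 = 1989/65536.
Numerically: E[X] ≈ 0.03035.

E[X] = C(18,7)·2^(1−C(7,2)) = 1989/65536 ≈ 0.03035.


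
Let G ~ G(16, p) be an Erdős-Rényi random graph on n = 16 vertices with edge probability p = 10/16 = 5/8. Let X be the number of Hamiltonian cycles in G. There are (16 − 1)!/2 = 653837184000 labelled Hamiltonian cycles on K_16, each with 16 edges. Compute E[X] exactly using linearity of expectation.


K_16 has (16 − 1)!/2 = 653837184000 labelled Hamiltonian cycles.
For each such Hamiltonian cycle H, let X_H = 1 if all 16 edges of H are present in G. Then P[X_H = 1] = p^{16} = (5/8)^{16} = 152587890625/281474976710656.
Summing the indicators: E[X] = Σ_H E[X_H] = 653837184000 · p^{16} = 653837184000 · 152587890625/281474976710656 = 97429332733154296875/274877906944.
Numerically: E[X] ≈ 3.54446e+08.

E[X] = 653837184000 · (5/8)^{16} = 97429332733154296875/274877906944 ≈ 3.54446e+08.


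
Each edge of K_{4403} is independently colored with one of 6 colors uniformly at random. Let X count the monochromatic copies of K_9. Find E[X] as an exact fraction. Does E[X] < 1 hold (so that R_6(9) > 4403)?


E[X] = C(4403, 9) · 6^{1 − 36} = 1699894433046281918452233150 · 6^{−35} = 1699894433046281918452233150/1719070799748422591028658176.
As a reduced fraction: E[X] = 283315738841046986408705525/286511799958070431838109696 ≈ 0.989.
Is E[X] < 1? YES.
Since E[X] < 1, there exists a 6-coloring of K_{4403} with no monochromatic K_9; hence R_6(9) > 4403.

E[X] = 283315738841046986408705525/286511799958070431838109696 ≈ 0.989; E[X] < 1, so R_6(9) > 4403.


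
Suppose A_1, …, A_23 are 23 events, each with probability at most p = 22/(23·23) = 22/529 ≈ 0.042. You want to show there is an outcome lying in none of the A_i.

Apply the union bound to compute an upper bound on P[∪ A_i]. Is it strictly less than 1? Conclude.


Union bound: P[∪_{i=1}^{23} A_i] ≤ Σ_i P[A_i] ≤ 23·p = 23·(22/529) = 22/23.
Numerically: 22/23 ≈ 0.957.
Is 22/23 < 1? YES.
Since P[∪ A_i] ≤ 22/23 < 1, the complement has P[∩ A_i^c] ≥ 1 − 22/23 = 1/23 > 0, so some outcome avoids every A_i.

23·p = 22/23 ≈ 0.957; existence CERTIFIED by the union bound.


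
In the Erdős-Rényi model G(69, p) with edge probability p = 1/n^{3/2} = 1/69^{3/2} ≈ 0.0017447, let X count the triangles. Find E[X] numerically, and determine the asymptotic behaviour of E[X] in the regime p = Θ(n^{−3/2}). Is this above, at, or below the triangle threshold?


Number of potential triangles: C(69, 3) = 52394.
Each occurs with probability p³ ≈ (0.0017447)³ ≈ 5.3110341e-09.
By linearity: E[X] = C(69, 3)·p³ ≈ 52394 · 5.3110341e-09 ≈ 0.00028.
Since α = 3/2 > 1, p = c/n^{3/2} = o(1/n) is below the triangle threshold p ~ 1/n. Asymptotically E[X] ~ (c³/6)·n^{3(1−α)} = (1³/6)·n^{-1.5} → 0, so by Markov's inequality G has no triangles w.h.p.

E[X] ≈ 0.00028; in regime p = Θ(1/n^{3/2}) E[X] tends to 0 (below the triangle threshold p ~ 1/n).


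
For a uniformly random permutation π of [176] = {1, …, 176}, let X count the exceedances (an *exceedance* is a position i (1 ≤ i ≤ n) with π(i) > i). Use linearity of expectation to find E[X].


Write X = Σ_{i=1}^{176} X_i, where X_i = 1_{π(i) > i}.
For each fixed i, π(i) is uniform over {1, …, 176} (marginal of a uniform permutation), so P[π(i) > i] = (n − i)/n. Summing: Σ_{i=1}^{176} (n − i)/n = (0 + 1 + … + 175)/176 = 176(176 − 1)/(2·176) = (176 − 1)/2.
Hence E[X] = Σ_{i=1}^{176} (176 − i)/176 = 175/2 ≈ 87.5000.

E[X] = 175/2 = 87.5000.


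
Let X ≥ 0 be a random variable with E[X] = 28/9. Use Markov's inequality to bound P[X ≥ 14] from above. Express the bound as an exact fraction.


μ = E[X] = 28/9, a = 14.
Markov: P[X ≥ 14] ≤ μ/a = (28/9)/14 = 2/9.
Numerically: ≈ 0.222222.
(Since a = 14 > μ = 3.111111, the bound 2/9 is < 1 and informative.)

P[X ≥ 14] ≤ 2/9 ≈ 0.222222.


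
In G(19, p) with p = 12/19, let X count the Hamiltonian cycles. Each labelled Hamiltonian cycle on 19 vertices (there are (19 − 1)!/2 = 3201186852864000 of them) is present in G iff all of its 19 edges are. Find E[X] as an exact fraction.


K_19 has (19 − 1)!/2 = 3201186852864000 labelled Hamiltonian cycles.
For each such Hamiltonian cycle H, let X_H = 1 if all 19 edges of H are present in G. Then P[X_H = 1] = p^{19} = (12/19)^{19} = 319479999370622926848/1978419655660313589123979.
Summing the indicators: E[X] = Σ_H E[X_H] = 3201186852864000 · p^{19} = 3201186852864000 · 319479999370622926848/1978419655660313589123979 = 1022715173738237107931793611292672000/1978419655660313589123979.
Numerically: E[X] ≈ 5.16935e+11.

E[X] = 3201186852864000 · (12/19)^{19} = 1022715173738237107931793611292672000/1978419655660313589123979 ≈ 5.16935e+11.


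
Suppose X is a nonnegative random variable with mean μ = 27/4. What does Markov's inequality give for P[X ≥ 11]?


μ = E[X] = 27/4, a = 11.
Markov: P[X ≥ 11] ≤ μ/a = (27/4)/11 = 27/44.
Numerically: ≈ 0.613636.
(Since a = 11 > μ = 6.750000, the bound 27/44 is < 1 and informative.)

P[X ≥ 11] ≤ 27/44 ≈ 0.613636.


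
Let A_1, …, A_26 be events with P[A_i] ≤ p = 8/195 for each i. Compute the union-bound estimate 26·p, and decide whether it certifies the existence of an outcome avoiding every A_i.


Union bound: P[∪_{i=1}^{26} A_i] ≤ Σ_i P[A_i] ≤ 26·p = 26·(8/195) = 16/15.
Numerically: 16/15 ≈ 1.067.
Is 16/15 < 1? NO.
Since the bound 16/15 is ≥ 1, the union bound is uninformative here; it does NOT by itself certify existence.

26·p = 16/15 ≈ 1.067; existence NOT certified by the union bound.


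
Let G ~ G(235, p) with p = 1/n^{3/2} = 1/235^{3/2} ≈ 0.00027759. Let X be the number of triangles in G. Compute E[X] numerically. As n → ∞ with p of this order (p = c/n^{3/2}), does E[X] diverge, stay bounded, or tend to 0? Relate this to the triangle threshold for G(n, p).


Number of potential triangles: C(235, 3) = 2135445.
Each occurs with probability p³ ≈ (0.00027759)³ ≈ 2.1389204e-11.
By linearity: E[X] = C(235, 3)·p³ ≈ 2135445 · 2.1389204e-11 ≈ 0.00005.
Since α = 3/2 > 1, p = c/n^{3/2} = o(1/n) is below the triangle threshold p ~ 1/n. Asymptotically E[X] ~ (c³/6)·n^{3(1−α)} = (1³/6)·n^{-1.5} → 0, so by Markov's inequality G has no triangles w.h.p.

E[X] ≈ 0.00005; in regime p = Θ(1/n^{3/2}) E[X] tends to 0 (below the triangle threshold p ~ 1/n).


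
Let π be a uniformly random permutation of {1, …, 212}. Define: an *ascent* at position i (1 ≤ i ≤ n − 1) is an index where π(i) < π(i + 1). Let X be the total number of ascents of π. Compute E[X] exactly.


Write X = Σ X_I over i = 1, …, 211, with X_I the indicator of one ascent.
There are 211 indicators.
For each fixed i, the pair (π(i), π(i+1)) is a uniformly random ordered pair of distinct values from {1, …, 212}; by symmetry P[π(i) < π(i+1)] = 1/2.
By linearity: E[X] = 211 · (1/2) = (212 − 1) · (1/2) = 211/2 ≈ 105.500.

E[X] = 211/2 = 105.500.


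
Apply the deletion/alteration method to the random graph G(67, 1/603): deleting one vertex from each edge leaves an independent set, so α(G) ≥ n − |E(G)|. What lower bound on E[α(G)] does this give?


E[|E(G)|] = C(67, 2)·p = 2211 · (1/603) = 11/3.
E[α(G)] ≥ n − E[|E(G)|] = 67 − 11/3 = 190/3.
Numerically: ≈ 63.33333.
(This is only a lower bound; the true E[α(G)] may be larger.)

E[α(G)] ≥ 190/3 ≈ 63.33333.


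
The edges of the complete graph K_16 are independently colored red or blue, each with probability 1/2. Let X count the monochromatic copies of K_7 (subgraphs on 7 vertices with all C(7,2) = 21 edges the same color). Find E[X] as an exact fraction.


Let X = Σ_S X_S over the C(16, 7) = 11440 subsets S of size 7, where X_S = 1 if the K_7 on S is monochromatic.
For a fixed S, the K_7 on S has C(7, 2) = 21 edges. P[all 21 edges red] = (1/2)^21, and likewise for blue, so P[monochromatic] = 2·(1/2)^21 = 2^{1 − 21} = 1/1048576.
Summing: E[X] = C(16, 7) · 2^{1 − 21} = 11440 · 1/1048576 = 715/65536.
Numerically: E[X] ≈ 0.011.

E[X] = C(16,7)·2^(1−C(7,2)) = 715/65536 ≈ 0.011.


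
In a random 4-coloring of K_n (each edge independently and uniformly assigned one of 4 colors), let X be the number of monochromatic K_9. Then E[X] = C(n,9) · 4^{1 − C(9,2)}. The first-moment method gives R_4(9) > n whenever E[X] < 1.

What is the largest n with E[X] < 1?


We need C(n, 9) · 4^{1 − 36} < 1, i.e. C(n, 9) < 4^{36 − 1} = 1180591620717411303424.
Check values of n near the boundary:
  n = 912: C(912, 9) = 1156095740032081475120; 1156095740032081475120 < 1180591620717411303424? YES
  n = 913: C(913, 9) = 1167605542753639808390; 1167605542753639808390 < 1180591620717411303424? YES
  n = 914: C(914, 9) = 1179217089587653905932; 1179217089587653905932 < 1180591620717411303424? YES
  n = 915: C(915, 9) = 1190931166636537885130; 1190931166636537885130 < 1180591620717411303424? NO
The largest n with C(n, 9) < 1180591620717411303424 is n = 914 (where E[X] = 294804272396913476483/295147905179352825856 ≈ 0.9988357). Hence R_4(9) > 914, i.e. R_4(9) ≥ 915.

Largest n = 914; hence R_4(9) > 914.


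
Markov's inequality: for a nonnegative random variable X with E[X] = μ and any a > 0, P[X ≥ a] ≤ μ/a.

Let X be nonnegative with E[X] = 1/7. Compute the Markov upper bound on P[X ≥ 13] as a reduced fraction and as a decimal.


μ = E[X] = 1/7, a = 13.
Markov: P[X ≥ 13] ≤ μ/a = (1/7)/13 = 1/91.
Numerically: ≈ 0.010989.
(Since a = 13 > μ = 0.142857, the bound 1/91 is < 1 and informative.)

P[X ≥ 13] ≤ 1/91 ≈ 0.010989.


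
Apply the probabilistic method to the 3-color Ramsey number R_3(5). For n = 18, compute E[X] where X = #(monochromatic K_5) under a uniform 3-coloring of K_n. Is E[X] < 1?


E[X] = C(18, 5) · 3^{1 − 10} = 8568 · 3^{−9} = 8568/19683.
As a reduced fraction: E[X] = 952/2187 ≈ 0.435.
Is E[X] < 1? YES.
Since E[X] < 1, there exists a 3-coloring of K_{18} with no monochromatic K_5; hence R_3(5) > 18.

E[X] = 952/2187 ≈ 0.435; E[X] < 1, so R_3(5) > 18.


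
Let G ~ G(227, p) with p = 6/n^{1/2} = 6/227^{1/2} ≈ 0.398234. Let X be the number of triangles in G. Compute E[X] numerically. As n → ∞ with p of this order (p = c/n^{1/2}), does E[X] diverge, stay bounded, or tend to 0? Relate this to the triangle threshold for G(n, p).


Number of potential triangles: C(227, 3) = 1923825.
Each occurs with probability p³ ≈ (0.398234)³ ≈ 6.31560508e-02.
By linearity: E[X] = C(227, 3)·p³ ≈ 1923825 · 6.31560508e-02 ≈ 121501.189421.
Since α = 1/2 < 1, p = c/n^{1/2} ≫ 1/n is above the triangle threshold p ~ 1/n. Asymptotically E[X] ~ (c³/6)·n^{3(1−α)} = (6³/6)·n^{1.5} → ∞; triangles are abundant w.h.p.

E[X] ≈ 121501.189421; in regime p = Θ(1/n^{1/2}) E[X] diverges (above the triangle threshold p ~ 1/n).


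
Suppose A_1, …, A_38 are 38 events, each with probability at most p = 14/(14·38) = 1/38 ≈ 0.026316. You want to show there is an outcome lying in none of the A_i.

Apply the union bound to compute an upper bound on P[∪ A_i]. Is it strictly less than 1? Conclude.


Union bound: P[∪_{i=1}^{38} A_i] ≤ Σ_i P[A_i] ≤ 38·p = 38·(1/38) = 1.
Numerically: 1 ≈ 1.000000.
Is 1 < 1? NO.
Since the bound 1 is ≥ 1, the union bound is uninformative here; it does NOT by itself certify existence.

38·p = 1 ≈ 1.000000; existence NOT certified by the union bound.


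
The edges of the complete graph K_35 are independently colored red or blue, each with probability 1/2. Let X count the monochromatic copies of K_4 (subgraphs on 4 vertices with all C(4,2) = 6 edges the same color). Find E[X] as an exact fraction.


Let X = Σ_S X_S over the C(35, 4) = 52360 subsets S of size 4, where X_S = 1 if the K_4 on S is monochromatic.
For a fixed S, the K_4 on S has C(4, 2) = 6 edges. P[all 6 edges red] = (1/2)^6, and likewise for blue, so P[monochromatic] = 2·(1/2)^6 = 2^{1 − 6} = 1/32.
By linearity: E[X] = C(35, 4) · 2^{1 − 6} = 52360 · 1/32 = 6545/4.
Numerically: E[X] ≈ 1636.250000.

E[X] = C(35,4)·2^(1−C(4,2)) = 6545/4 ≈ 1636.250000.


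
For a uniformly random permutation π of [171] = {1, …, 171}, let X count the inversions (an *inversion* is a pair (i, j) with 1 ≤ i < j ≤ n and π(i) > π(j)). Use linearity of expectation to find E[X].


Write X = Σ X_I over the C(171, 2) = 14535 pairs i < j, with X_I the indicator of one inversion.
There are 14535 indicators.
For each fixed pair i < j, the values π(i) and π(j) are two distinct elements of {1, …, 171} in uniformly random order; by symmetry P[π(i) > π(j)] = 1/2.
By linearity: E[X] = 14535 · (1/2) = C(171, 2) · (1/2) = 14535/2 = 14535/2 ≈ 7267.500.

E[X] = 14535/2 = 7267.500.


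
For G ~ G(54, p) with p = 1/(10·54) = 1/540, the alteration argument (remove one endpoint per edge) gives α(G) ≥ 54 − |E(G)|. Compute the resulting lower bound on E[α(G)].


E[|E(G)|] = C(54, 2)·p = 1431 · (1/540) = 53/20.
E[α(G)] ≥ n − E[|E(G)|] = 54 − 53/20 = 1027/20.
Numerically: ≈ 51.35000.
(This is only a lower bound; the true E[α(G)] may be larger.)

E[α(G)] ≥ 1027/20 ≈ 51.35000.


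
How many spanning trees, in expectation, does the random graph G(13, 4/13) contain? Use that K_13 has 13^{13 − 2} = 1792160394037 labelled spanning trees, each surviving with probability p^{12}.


K_13 has 13^{13 − 2} = 1792160394037 labelled spanning trees.
For each such spanning tree H, let X_H = 1 if all 12 edges of H are present in G. Then P[X_H = 1] = p^{12} = (4/13)^{12} = 16777216/23298085122481.
By linearity: E[X] = Σ_H E[X_H] = 1792160394037 · p^{12} = 1792160394037 · 16777216/23298085122481 = 16777216/13.
Numerically: E[X] ≈ 1.291e+06.

E[X] = 1792160394037 · (4/13)^{12} = 16777216/13 ≈ 1.291e+06.


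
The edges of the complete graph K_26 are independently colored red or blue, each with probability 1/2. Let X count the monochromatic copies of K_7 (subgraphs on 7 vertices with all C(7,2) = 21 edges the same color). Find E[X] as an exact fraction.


Let X = Σ_S X_S over the C(26, 7) = 657800 subsets S of size 7, where X_S = 1 if the K_7 on S is monochromatic.
For a fixed S, the K_7 on S has C(7, 2) = 21 edges. P[all 21 edges red] = (1/2)^21, and likewise for blue, so P[monochromatic] = 2·(1/2)^21 = 2^{1 − 21} = 1/1048576.
By linearity of expectation: E[X] = C(26, 7) · 2^{1 − 21} = 657800 · 1/1048576 = 82225/131072.
Numerically: E[X] ≈ 0.6273.

E[X] = C(26,7)·2^(1−C(7,2)) = 82225/131072 ≈ 0.6273.


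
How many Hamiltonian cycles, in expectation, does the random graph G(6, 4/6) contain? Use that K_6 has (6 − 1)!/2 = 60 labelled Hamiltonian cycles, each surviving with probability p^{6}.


K_6 has (6 − 1)!/2 = 60 labelled Hamiltonian cycles.
For each such Hamiltonian cycle H, let X_H = 1 if all 6 edges of H are present in G. Then P[X_H = 1] = p^{6} = (2/3)^{6} = 64/729.
By linearity of expectation: E[X] = Σ_H E[X_H] = 60 · p^{6} = 60 · 64/729 = 1280/243.
Numerically: E[X] ≈ 5.2675.

E[X] = 60 · (2/3)^{6} = 1280/243 ≈ 5.2675.


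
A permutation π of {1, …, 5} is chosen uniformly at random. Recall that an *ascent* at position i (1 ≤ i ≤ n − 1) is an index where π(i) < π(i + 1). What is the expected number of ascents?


Write X = Σ X_I over i = 1, …, 4, with X_I the indicator of one ascent.
There are 4 indicators.
For each fixed i, the pair (π(i), π(i+1)) is a uniformly random ordered pair of distinct values from {1, …, 5}; by symmetry P[π(i) < π(i+1)] = 1/2.
By linearity: E[X] = 4 · (1/2) = (5 − 1) · (1/2) = 2 ≈ 2.000.

E[X] = 2 = 2.000.


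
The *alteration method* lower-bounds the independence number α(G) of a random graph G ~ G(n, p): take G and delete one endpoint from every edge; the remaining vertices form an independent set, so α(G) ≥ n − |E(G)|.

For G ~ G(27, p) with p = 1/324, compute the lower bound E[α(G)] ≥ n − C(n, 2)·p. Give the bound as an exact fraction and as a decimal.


E[|E(G)|] = C(27, 2)·p = 351 · (1/324) = 13/12.
E[α(G)] ≥ n − E[|E(G)|] = 27 − 13/12 = 311/12.
Numerically: ≈ 25.9167.
(This is only a lower bound; the true E[α(G)] may be larger.)

E[α(G)] ≥ 311/12 ≈ 25.9167.


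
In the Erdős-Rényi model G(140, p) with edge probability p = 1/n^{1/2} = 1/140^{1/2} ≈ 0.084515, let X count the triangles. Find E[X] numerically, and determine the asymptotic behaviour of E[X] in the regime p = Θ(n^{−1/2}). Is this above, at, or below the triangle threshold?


Number of potential triangles: C(140, 3) = 447580.
Each occurs with probability p³ ≈ (0.084515)³ ≈ 6.0368161e-04.
By linearity: E[X] = C(140, 3)·p³ ≈ 447580 · 6.0368161e-04 ≈ 270.19582.
Since α = 1/2 < 1, p = c/n^{1/2} ≫ 1/n is above the triangle threshold p ~ 1/n. Asymptotically E[X] ~ (c³/6)·n^{3(1−α)} = (1³/6)·n^{1.5} → ∞; triangles are abundant w.h.p.

E[X] ≈ 270.19582; in regime p = Θ(1/n^{1/2}) E[X] diverges (above the triangle threshold p ~ 1/n).


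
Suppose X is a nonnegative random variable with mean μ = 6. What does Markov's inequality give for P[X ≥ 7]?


μ = E[X] = 6, a = 7.
Markov: P[X ≥ 7] ≤ μ/a = (6)/7 = 6/7.
Numerically: ≈ 0.857.
(Since a = 7 > μ = 6.000, the bound 6/7 is < 1 and informative.)

P[X ≥ 7] ≤ 6/7 ≈ 0.857.


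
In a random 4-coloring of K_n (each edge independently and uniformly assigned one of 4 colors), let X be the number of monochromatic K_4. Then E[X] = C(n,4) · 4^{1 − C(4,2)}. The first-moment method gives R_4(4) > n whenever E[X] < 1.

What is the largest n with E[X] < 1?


We need C(n, 4) · 4^{1 − 6} < 1, i.e. C(n, 4) < 4^{6 − 1} = 1024.
Check values of n near the boundary:
  n = 12: C(12, 4) = 495; 495 < 1024? YES
  n = 13: C(13, 4) = 715; 715 < 1024? YES
  n = 14: C(14, 4) = 1001; 1001 < 1024? YES
  n = 15: C(15, 4) = 1365; 1365 < 1024? NO
  n = 16: C(16, 4) = 1820; 1820 < 1024? NO
  n = 17: C(17, 4) = 2380; 2380 < 1024? NO
The largest n with C(n, 4) < 1024 is n = 14 (where E[X] = 1001/1024 ≈ 0.9775). Hence R_4(4) > 14, i.e. R_4(4) ≥ 15.

Largest n = 14; hence R_4(4) > 14.


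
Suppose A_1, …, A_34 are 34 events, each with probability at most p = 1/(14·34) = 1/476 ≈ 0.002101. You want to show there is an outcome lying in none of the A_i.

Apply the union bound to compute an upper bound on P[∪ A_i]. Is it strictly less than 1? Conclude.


Union bound: P[∪_{i=1}^{34} A_i] ≤ Σ_i P[A_i] ≤ 34·p = 34·(1/476) = 1/14.
Numerically: 1/14 ≈ 0.071429.
Is 1/14 < 1? YES.
Since P[∪ A_i] ≤ 1/14 < 1, the complement has P[∩ A_i^c] ≥ 1 − 1/14 = 13/14 > 0, so some outcome avoids every A_i.

34·p = 1/14 ≈ 0.071429; existence CERTIFIED by the union bound.


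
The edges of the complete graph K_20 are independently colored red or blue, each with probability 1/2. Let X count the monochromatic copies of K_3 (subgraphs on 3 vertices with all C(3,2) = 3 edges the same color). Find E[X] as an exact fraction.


Let X = Σ_S X_S over the C(20, 3) = 1140 subsets S of size 3, where X_S = 1 if the K_3 on S is monochromatic.
For a fixed S, the K_3 on S has C(3, 2) = 3 edges. P[all 3 edges red] = (1/2)^3, and likewise for blue, so P[monochromatic] = 2·(1/2)^3 = 2^{1 − 3} = 1/4.
By linearity of expectation: E[X] = C(20, 3) · 2^{1 − 3} = 1140 · 1/4 = 285.
Numerically: E[X] ≈ 285.0000.

E[X] = C(20,3)·2^(1−C(3,2)) = 285 ≈ 285.0000.


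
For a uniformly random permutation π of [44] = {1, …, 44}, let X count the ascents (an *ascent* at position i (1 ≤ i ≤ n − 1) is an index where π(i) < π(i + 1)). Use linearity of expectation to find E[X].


Write X = Σ X_I over i = 1, …, 43, with X_I the indicator of one ascent.
There are 43 indicators.
For each fixed i, the pair (π(i), π(i+1)) is a uniformly random ordered pair of distinct values from {1, …, 44}; by symmetry P[π(i) < π(i+1)] = 1/2.
By linearity: E[X] = 43 · (1/2) = (44 − 1) · (1/2) = 43/2 ≈ 21.50000.

E[X] = 43/2 = 21.50000.


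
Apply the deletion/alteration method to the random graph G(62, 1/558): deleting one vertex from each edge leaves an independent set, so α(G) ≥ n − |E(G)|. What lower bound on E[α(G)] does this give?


E[|E(G)|] = C(62, 2)·p = 1891 · (1/558) = 61/18.
E[α(G)] ≥ n − E[|E(G)|] = 62 − 61/18 = 1055/18.
Numerically: ≈ 58.611111.
(This is only a lower bound; the true E[α(G)] may be larger.)

E[α(G)] ≥ 1055/18 ≈ 58.611111.


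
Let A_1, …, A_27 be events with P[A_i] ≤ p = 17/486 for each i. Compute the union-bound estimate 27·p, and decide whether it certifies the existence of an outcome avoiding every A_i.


Union bound: P[∪_{i=1}^{27} A_i] ≤ Σ_i P[A_i] ≤ 27·p = 27·(17/486) = 17/18.
Numerically: 17/18 ≈ 0.9444.
Is 17/18 < 1? YES.
Since P[∪ A_i] ≤ 17/18 < 1, the complement has P[∩ A_i^c] ≥ 1 − 17/18 = 1/18 > 0, so some outcome avoids every A_i.

27·p = 17/18 ≈ 0.9444; existence CERTIFIED by the union bound.


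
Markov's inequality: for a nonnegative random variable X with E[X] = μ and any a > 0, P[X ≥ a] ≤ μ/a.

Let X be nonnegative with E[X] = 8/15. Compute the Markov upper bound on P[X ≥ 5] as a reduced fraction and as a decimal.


μ = E[X] = 8/15, a = 5.
Markov: P[X ≥ 5] ≤ μ/a = (8/15)/5 = 8/75.
Numerically: ≈ 0.107.
(Since a = 5 > μ = 0.533, the bound 8/75 is < 1 and informative.)

P[X ≥ 5] ≤ 8/75 ≈ 0.107.


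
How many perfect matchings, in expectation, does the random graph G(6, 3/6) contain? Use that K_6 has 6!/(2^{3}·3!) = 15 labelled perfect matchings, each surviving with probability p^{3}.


K_6 has 6!/(2^{3}·3!) = 15 labelled perfect matchings.
For each such perfect matching H, let X_H = 1 if all 3 edges of H are present in G. Then P[X_H = 1] = p^{3} = (1/2)^{3} = 1/8.
Summing the indicators: E[X] = Σ_H E[X_H] = 15 · p^{3} = 15 · 1/8 = 15/8.
Numerically: E[X] ≈ 1.88.

E[X] = 15 · (1/2)^{3} = 15/8 ≈ 1.88.


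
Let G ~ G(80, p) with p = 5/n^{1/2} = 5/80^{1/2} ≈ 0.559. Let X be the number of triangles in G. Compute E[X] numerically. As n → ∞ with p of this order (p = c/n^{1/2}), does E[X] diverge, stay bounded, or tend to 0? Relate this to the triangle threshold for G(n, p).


Number of potential triangles: C(80, 3) = 82160.
Each occurs with probability p³ ≈ (0.559)³ ≈ 1.74693e-01.
By linearity: E[X] = C(80, 3)·p³ ≈ 82160 · 1.74693e-01 ≈ 14352.761.
Since α = 1/2 < 1, p = c/n^{1/2} ≫ 1/n is above the triangle threshold p ~ 1/n. Asymptotically E[X] ~ (c³/6)·n^{3(1−α)} = (5³/6)·n^{1.5} → ∞; triangles are abundant w.h.p.

E[X] ≈ 14352.761; in regime p = Θ(1/n^{1/2}) E[X] diverges (above the triangle threshold p ~ 1/n).


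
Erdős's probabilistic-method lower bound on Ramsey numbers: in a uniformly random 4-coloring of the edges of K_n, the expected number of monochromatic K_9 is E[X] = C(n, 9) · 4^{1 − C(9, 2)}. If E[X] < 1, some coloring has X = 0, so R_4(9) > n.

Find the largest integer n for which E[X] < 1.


We need C(n, 9) · 4^{1 − 36} < 1, i.e. C(n, 9) < 4^{36 − 1} = 1180591620717411303424.
Check values of n near the boundary:
  n = 910: C(910, 9) = 1133378248346922788210; 1133378248346922788210 < 1180591620717411303424? YES
  n = 911: C(911, 9) = 1144686900492291197405; 1144686900492291197405 < 1180591620717411303424? YES
  n = 912: C(912, 9) = 1156095740032081475120; 1156095740032081475120 < 1180591620717411303424? YES
  n = 913: C(913, 9) = 1167605542753639808390; 1167605542753639808390 < 1180591620717411303424? YES
  n = 914: C(914, 9) = 1179217089587653905932; 1179217089587653905932 < 1180591620717411303424? YES
  n = 915: C(915, 9) = 1190931166636537885130; 1190931166636537885130 < 1180591620717411303424? NO
  n = 916: C(916, 9) = 1202748565202942340440; 1202748565202942340440 < 1180591620717411303424? NO
  n = 917: C(917, 9) = 1214670081818390006810; 1214670081818390006810 < 1180591620717411303424? NO
The largest n with C(n, 9) < 1180591620717411303424 is n = 914 (where E[X] = 294804272396913476483/295147905179352825856 ≈ 0.999). Hence R_4(9) > 914, i.e. R_4(9) ≥ 915.

Largest n = 914; hence R_4(9) > 914.


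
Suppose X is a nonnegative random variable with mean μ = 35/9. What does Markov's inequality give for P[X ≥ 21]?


μ = E[X] = 35/9, a = 21.
Markov: P[X ≥ 21] ≤ μ/a = (35/9)/21 = 5/27.
Numerically: ≈ 0.18519.
(Since a = 21 > μ = 3.88889, the bound 5/27 is < 1 and informative.)

P[X ≥ 21] ≤ 5/27 ≈ 0.18519.


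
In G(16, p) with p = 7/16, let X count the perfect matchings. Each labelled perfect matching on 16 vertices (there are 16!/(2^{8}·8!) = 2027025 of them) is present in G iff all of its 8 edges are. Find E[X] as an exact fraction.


K_16 has 16!/(2^{8}·8!) = 2027025 labelled perfect matchings.
For each such perfect matching H, let X_H = 1 if all 8 edges of H are present in G. Then P[X_H = 1] = p^{8} = (7/16)^{8} = 5764801/4294967296.
By linearity of expectation: E[X] = Σ_H E[X_H] = 2027025 · p^{8} = 2027025 · 5764801/4294967296 = 11685395747025/4294967296.
Numerically: E[X] ≈ 2.72e+03.

E[X] = 2027025 · (7/16)^{8} = 11685395747025/4294967296 ≈ 2.72e+03.


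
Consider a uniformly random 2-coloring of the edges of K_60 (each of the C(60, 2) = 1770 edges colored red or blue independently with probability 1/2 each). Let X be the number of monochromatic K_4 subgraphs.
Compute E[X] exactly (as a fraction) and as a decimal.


Let X = Σ_S X_S over the C(60, 4) = 487635 subsets S of size 4, where X_S = 1 if the K_4 on S is monochromatic.
For a fixed S, the K_4 on S has C(4, 2) = 6 edges. P[all 6 edges red] = (1/2)^6, and likewise for blue, so P[monochromatic] = 2·(1/2)^6 = 2^{1 − 6} = 1/32.
Summing: E[X] = C(60, 4) · 2^{1 − 6} = 487635 · 1/32 = 487635/32.
Numerically: E[X] ≈ 15238.59375.

E[X] = C(60,4)·2^(1−C(4,2)) = 487635/32 ≈ 15238.59375.


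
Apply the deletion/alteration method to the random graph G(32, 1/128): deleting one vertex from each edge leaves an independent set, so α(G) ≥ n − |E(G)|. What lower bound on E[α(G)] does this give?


E[|E(G)|] = C(32, 2)·p = 496 · (1/128) = 31/8.
E[α(G)] ≥ n − E[|E(G)|] = 32 − 31/8 = 225/8.
Numerically: ≈ 28.12500.
(This is only a lower bound; the true E[α(G)] may be larger.)

E[α(G)] ≥ 225/8 ≈ 28.12500.


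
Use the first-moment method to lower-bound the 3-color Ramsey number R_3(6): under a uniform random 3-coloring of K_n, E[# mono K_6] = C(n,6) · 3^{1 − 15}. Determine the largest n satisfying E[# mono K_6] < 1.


We need C(n, 6) · 3^{1 − 15} < 1, i.e. C(n, 6) < 3^{15 − 1} = 4782969.
Check values of n near the boundary:
  n = 39: C(39, 6) = 3262623; 3262623 < 4782969? YES
  n = 40: C(40, 6) = 3838380; 3838380 < 4782969? YES
  n = 41: C(41, 6) = 4496388; 4496388 < 4782969? YES
  n = 42: C(42, 6) = 5245786; 5245786 < 4782969? NO
  n = 43: C(43, 6) = 6096454; 6096454 < 4782969? NO
  n = 44: C(44, 6) = 7059052; 7059052 < 4782969? NO
The largest n with C(n, 6) < 4782969 is n = 41 (where E[X] = 1498796/1594323 ≈ 0.9401). Hence R_3(6) > 41, i.e. R_3(6) ≥ 42.

Largest n = 41; hence R_3(6) > 41.


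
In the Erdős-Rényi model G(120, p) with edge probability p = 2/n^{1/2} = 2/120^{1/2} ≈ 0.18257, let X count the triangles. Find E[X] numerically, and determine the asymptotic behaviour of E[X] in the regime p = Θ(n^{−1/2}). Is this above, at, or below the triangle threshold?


Number of potential triangles: C(120, 3) = 280840.
Each occurs with probability p³ ≈ (0.18257)³ ≈ 6.0858062e-03.
By linearity: E[X] = C(120, 3)·p³ ≈ 280840 · 6.0858062e-03 ≈ 1709.13781.
Since α = 1/2 < 1, p = c/n^{1/2} ≫ 1/n is above the triangle threshold p ~ 1/n. Asymptotically E[X] ~ (c³/6)·n^{3(1−α)} = (2³/6)·n^{1.5} → ∞; triangles are abundant w.h.p.

E[X] ≈ 1709.13781; in regime p = Θ(1/n^{1/2}) E[X] diverges (above the triangle threshold p ~ 1/n).


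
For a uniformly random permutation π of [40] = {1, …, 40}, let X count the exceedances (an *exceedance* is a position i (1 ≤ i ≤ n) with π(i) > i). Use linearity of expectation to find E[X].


Write X = Σ_{i=1}^{40} X_i, where X_i = 1_{π(i) > i}.
For each fixed i, π(i) is uniform over {1, …, 40} (marginal of a uniform permutation), so P[π(i) > i] = (n − i)/n. Summing: Σ_{i=1}^{40} (n − i)/n = (0 + 1 + … + 39)/40 = 40(40 − 1)/(2·40) = (40 − 1)/2.
Hence E[X] = Σ_{i=1}^{40} (40 − i)/40 = 39/2 ≈ 19.500.

E[X] = 39/2 = 19.500.


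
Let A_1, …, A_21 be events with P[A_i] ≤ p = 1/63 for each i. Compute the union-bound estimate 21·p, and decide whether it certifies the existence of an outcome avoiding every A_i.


Union bound: P[∪_{i=1}^{21} A_i] ≤ Σ_i P[A_i] ≤ 21·p = 21·(1/63) = 1/3.
Numerically: 1/3 ≈ 0.3333333.
Is 1/3 < 1? YES.
Since P[∪ A_i] ≤ 1/3 < 1, the complement has P[∩ A_i^c] ≥ 1 − 1/3 = 2/3 > 0, so some outcome avoids every A_i.

21·p = 1/3 ≈ 0.3333333; existence CERTIFIED by the union bound.


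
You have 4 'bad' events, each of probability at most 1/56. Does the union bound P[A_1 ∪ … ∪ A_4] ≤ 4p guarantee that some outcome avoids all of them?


Union bound: P[∪_{i=1}^{4} A_i] ≤ Σ_i P[A_i] ≤ 4·p = 4·(1/56) = 1/14.
Numerically: 1/14 ≈ 0.071.
Is 1/14 < 1? YES.
Since P[∪ A_i] ≤ 1/14 < 1, the complement has P[∩ A_i^c] ≥ 1 − 1/14 = 13/14 > 0, so some outcome avoids every A_i.

4·p = 1/14 ≈ 0.071; existence CERTIFIED by the union bound.


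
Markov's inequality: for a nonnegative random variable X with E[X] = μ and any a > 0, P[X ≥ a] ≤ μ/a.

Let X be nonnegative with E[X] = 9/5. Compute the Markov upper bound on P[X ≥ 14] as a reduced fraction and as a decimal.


μ = E[X] = 9/5, a = 14.
Markov: P[X ≥ 14] ≤ μ/a = (9/5)/14 = 9/70.
Numerically: ≈ 0.128571.
(Since a = 14 > μ = 1.800000, the bound 9/70 is < 1 and informative.)

P[X ≥ 14] ≤ 9/70 ≈ 0.128571.


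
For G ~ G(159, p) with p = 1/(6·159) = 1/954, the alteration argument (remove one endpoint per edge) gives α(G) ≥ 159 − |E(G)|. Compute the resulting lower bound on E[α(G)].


E[|E(G)|] = C(159, 2)·p = 12561 · (1/954) = 79/6.
E[α(G)] ≥ n − E[|E(G)|] = 159 − 79/6 = 875/6.
Numerically: ≈ 145.833.
(This is only a lower bound; the true E[α(G)] may be larger.)

E[α(G)] ≥ 875/6 ≈ 145.833.


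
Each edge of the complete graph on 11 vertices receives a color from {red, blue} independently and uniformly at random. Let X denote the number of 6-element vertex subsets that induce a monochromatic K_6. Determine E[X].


Let X = Σ_S X_S over the C(11, 6) = 462 subsets S of size 6, where X_S = 1 if the K_6 on S is monochromatic.
For a fixed S, the K_6 on S has C(6, 2) = 15 edges. P[all 15 edges red] = (1/2)^15, and likewise for blue, so P[monochromatic] = 2·(1/2)^15 = 2^{1 − 15} = 1/16384.
By linearity: E[X] = C(11, 6) · 2^{1 − 15} = 462 · 1/16384 = 231/8192.
Numerically: E[X] ≈ 0.028198.

E[X] = C(11,6)·2^(1−C(6,2)) = 231/8192 ≈ 0.028198.


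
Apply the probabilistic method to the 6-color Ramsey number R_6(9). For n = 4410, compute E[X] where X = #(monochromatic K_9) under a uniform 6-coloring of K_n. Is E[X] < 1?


E[X] = C(4410, 9) · 6^{1 − 36} = 1724394906266704102180823710 · 6^{−35} = 1724394906266704102180823710/1719070799748422591028658176.
As a reduced fraction: E[X] = 862197453133352051090411855/859535399874211295514329088 ≈ 1.003097.
Is E[X] < 1? NO.
Since E[X] ≥ 1, the first-moment bound is inconclusive at n = 4410; it does NOT by itself certify R_6(9) > 4410.

E[X] = 862197453133352051090411855/859535399874211295514329088 ≈ 1.003097; E[X] ≥ 1; first-moment method inconclusive here.


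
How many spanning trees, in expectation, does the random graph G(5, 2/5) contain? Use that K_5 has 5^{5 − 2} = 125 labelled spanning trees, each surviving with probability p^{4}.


K_5 has 5^{5 − 2} = 125 labelled spanning trees.
For each such spanning tree H, let X_H = 1 if all 4 edges of H are present in G. Then P[X_H = 1] = p^{4} = (2/5)^{4} = 16/625.
By linearity: E[X] = Σ_H E[X_H] = 125 · p^{4} = 125 · 16/625 = 16/5.
Numerically: E[X] ≈ 3.2.

E[X] = 125 · (2/5)^{4} = 16/5 ≈ 3.2.


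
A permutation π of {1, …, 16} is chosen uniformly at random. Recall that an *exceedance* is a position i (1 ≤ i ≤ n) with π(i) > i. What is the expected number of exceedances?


Write X = Σ_{i=1}^{16} X_i, where X_i = 1_{π(i) > i}.
For each fixed i, π(i) is uniform over {1, …, 16} (marginal of a uniform permutation), so P[π(i) > i] = (n − i)/n. Summing: Σ_{i=1}^{16} (n − i)/n = (0 + 1 + … + 15)/16 = 16(16 − 1)/(2·16) = (16 − 1)/2.
Hence E[X] = Σ_{i=1}^{16} (16 − i)/16 = 15/2 ≈ 7.500000.

E[X] = 15/2 = 7.500000.


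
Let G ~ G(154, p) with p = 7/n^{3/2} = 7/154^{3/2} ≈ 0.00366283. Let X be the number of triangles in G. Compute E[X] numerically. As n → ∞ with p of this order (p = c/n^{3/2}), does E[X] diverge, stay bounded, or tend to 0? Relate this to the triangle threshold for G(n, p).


Number of potential triangles: C(154, 3) = 596904.
Each occurs with probability p³ ≈ (0.00366283)³ ≈ 4.91417792e-08.
By linearity: E[X] = C(154, 3)·p³ ≈ 596904 · 4.91417792e-08 ≈ 0.029333.
Since α = 3/2 > 1, p = c/n^{3/2} = o(1/n) is below the triangle threshold p ~ 1/n. Asymptotically E[X] ~ (c³/6)·n^{3(1−α)} = (7³/6)·n^{-1.5} → 0, so by Markov's inequality G has no triangles w.h.p.

E[X] ≈ 0.029333; in regime p = Θ(1/n^{3/2}) E[X] tends to 0 (below the triangle threshold p ~ 1/n).


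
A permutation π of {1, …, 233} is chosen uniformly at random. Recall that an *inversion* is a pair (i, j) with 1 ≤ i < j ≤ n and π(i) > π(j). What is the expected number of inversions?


Write X = Σ X_I over the C(233, 2) = 27028 pairs i < j, with X_I the indicator of one inversion.
There are 27028 indicators.
For each fixed pair i < j, the values π(i) and π(j) are two distinct elements of {1, …, 233} in uniformly random order; by symmetry P[π(i) > π(j)] = 1/2.
By linearity: E[X] = 27028 · (1/2) = C(233, 2) · (1/2) = 27028/2 = 13514 ≈ 13514.000000.

E[X] = 13514 = 13514.000000.


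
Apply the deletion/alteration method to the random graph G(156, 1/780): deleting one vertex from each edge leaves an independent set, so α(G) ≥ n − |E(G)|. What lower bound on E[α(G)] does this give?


E[|E(G)|] = C(156, 2)·p = 12090 · (1/780) = 31/2.
E[α(G)] ≥ n − E[|E(G)|] = 156 − 31/2 = 281/2.
Numerically: ≈ 140.5000.
(This is only a lower bound; the true E[α(G)] may be larger.)

E[α(G)] ≥ 281/2 ≈ 140.5000.


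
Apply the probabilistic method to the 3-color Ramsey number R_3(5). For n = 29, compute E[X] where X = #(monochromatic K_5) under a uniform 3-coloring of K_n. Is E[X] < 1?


E[X] = C(29, 5) · 3^{1 − 10} = 118755 · 3^{−9} = 118755/19683.
As a reduced fraction: E[X] = 13195/2187 ≈ 6.03338.
Is E[X] < 1? NO.
Since E[X] ≥ 1, the first-moment bound is inconclusive at n = 29; it does NOT by itself certify R_3(5) > 29.

E[X] = 13195/2187 ≈ 6.03338; E[X] ≥ 1; first-moment method inconclusive here.
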